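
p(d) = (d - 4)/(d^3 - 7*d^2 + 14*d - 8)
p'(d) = (d - 4)*(-3*d^2 + 14*d - 14)/(d^3 - 7*d^2 + 14*d - 8)^2 + 1/(d^3 - 7*d^2 + 14*d - 8) = (3 - 2*d)/(d^4 - 6*d^3 + 13*d^2 - 12*d + 4)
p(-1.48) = 0.12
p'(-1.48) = 0.08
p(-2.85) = 0.05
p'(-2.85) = 0.02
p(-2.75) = 0.06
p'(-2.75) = 0.03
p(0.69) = 2.46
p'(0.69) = 9.82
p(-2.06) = 0.08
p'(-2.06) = 0.05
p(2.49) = 1.37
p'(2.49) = -3.71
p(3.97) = 0.17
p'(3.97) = -0.14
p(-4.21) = 0.03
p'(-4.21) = 0.01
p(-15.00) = 0.00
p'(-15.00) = 0.00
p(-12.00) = 0.01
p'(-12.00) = 0.00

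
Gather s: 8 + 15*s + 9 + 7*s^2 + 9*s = 7*s^2 + 24*s + 17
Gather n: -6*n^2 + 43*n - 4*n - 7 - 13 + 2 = -6*n^2 + 39*n - 18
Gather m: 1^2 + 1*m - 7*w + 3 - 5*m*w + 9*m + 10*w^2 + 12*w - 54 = m*(10 - 5*w) + 10*w^2 + 5*w - 50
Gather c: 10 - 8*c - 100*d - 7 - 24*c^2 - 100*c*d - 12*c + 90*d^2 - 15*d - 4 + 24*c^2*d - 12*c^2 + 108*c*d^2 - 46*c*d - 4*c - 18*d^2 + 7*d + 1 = c^2*(24*d - 36) + c*(108*d^2 - 146*d - 24) + 72*d^2 - 108*d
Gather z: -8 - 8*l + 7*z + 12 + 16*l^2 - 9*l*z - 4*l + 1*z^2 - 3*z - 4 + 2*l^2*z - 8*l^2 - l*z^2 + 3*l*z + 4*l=8*l^2 - 8*l + z^2*(1 - l) + z*(2*l^2 - 6*l + 4)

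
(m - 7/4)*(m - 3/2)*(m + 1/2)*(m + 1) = m^4 - 7*m^3/4 - 7*m^2/4 + 37*m/16 + 21/16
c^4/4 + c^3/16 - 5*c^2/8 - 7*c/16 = c*(c/4 + 1/4)*(c - 7/4)*(c + 1)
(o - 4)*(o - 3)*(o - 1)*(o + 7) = o^4 - o^3 - 37*o^2 + 121*o - 84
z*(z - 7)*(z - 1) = z^3 - 8*z^2 + 7*z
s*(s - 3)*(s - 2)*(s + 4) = s^4 - s^3 - 14*s^2 + 24*s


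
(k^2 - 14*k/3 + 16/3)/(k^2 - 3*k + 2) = (k - 8/3)/(k - 1)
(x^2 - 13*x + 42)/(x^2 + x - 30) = (x^2 - 13*x + 42)/(x^2 + x - 30)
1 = 1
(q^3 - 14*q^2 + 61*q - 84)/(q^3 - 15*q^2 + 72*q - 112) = (q - 3)/(q - 4)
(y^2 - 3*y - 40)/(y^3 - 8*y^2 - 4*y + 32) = (y + 5)/(y^2 - 4)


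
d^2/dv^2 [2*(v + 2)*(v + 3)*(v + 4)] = 12*v + 36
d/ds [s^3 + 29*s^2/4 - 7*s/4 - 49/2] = 3*s^2 + 29*s/2 - 7/4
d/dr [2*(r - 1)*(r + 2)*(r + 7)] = 6*r^2 + 32*r + 10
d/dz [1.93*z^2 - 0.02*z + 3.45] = 3.86*z - 0.02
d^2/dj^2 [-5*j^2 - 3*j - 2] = -10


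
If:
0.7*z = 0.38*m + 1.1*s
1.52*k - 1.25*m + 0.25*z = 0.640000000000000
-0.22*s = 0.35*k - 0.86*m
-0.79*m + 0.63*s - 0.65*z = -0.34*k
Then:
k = 0.61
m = 0.22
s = -0.11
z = -0.06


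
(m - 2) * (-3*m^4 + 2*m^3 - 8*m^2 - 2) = -3*m^5 + 8*m^4 - 12*m^3 + 16*m^2 - 2*m + 4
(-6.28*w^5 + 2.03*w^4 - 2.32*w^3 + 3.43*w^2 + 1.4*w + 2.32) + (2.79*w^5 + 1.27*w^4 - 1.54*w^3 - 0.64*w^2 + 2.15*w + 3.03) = -3.49*w^5 + 3.3*w^4 - 3.86*w^3 + 2.79*w^2 + 3.55*w + 5.35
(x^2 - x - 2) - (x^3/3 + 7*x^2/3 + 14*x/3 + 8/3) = -x^3/3 - 4*x^2/3 - 17*x/3 - 14/3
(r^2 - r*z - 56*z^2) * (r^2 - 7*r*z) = r^4 - 8*r^3*z - 49*r^2*z^2 + 392*r*z^3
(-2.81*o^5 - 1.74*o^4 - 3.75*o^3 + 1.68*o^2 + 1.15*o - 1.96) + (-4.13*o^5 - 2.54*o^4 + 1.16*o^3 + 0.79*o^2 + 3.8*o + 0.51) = -6.94*o^5 - 4.28*o^4 - 2.59*o^3 + 2.47*o^2 + 4.95*o - 1.45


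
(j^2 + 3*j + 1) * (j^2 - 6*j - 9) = j^4 - 3*j^3 - 26*j^2 - 33*j - 9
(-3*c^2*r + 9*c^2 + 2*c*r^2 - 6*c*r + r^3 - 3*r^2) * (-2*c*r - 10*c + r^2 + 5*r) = 6*c^3*r^2 + 12*c^3*r - 90*c^3 - 7*c^2*r^3 - 14*c^2*r^2 + 105*c^2*r + r^5 + 2*r^4 - 15*r^3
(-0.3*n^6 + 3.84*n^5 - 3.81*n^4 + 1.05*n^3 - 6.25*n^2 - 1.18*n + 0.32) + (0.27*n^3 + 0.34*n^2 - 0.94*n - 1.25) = -0.3*n^6 + 3.84*n^5 - 3.81*n^4 + 1.32*n^3 - 5.91*n^2 - 2.12*n - 0.93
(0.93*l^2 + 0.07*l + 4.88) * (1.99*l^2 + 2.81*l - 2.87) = 1.8507*l^4 + 2.7526*l^3 + 7.2388*l^2 + 13.5119*l - 14.0056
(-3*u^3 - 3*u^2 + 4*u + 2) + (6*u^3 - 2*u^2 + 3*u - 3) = 3*u^3 - 5*u^2 + 7*u - 1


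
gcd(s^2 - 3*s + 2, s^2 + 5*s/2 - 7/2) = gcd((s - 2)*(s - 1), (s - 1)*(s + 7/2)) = s - 1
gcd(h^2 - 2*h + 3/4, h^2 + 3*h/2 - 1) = h - 1/2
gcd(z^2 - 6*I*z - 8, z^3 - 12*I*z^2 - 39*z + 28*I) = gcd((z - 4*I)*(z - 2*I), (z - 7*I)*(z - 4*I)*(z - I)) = z - 4*I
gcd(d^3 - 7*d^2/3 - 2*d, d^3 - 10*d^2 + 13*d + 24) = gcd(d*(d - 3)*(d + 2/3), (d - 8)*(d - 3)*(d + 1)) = d - 3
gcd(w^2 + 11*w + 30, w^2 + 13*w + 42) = w + 6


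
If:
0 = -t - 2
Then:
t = -2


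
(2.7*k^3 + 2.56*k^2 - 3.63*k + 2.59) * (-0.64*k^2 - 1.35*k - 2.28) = -1.728*k^5 - 5.2834*k^4 - 7.2888*k^3 - 2.5939*k^2 + 4.7799*k - 5.9052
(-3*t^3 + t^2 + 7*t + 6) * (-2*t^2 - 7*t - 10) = 6*t^5 + 19*t^4 + 9*t^3 - 71*t^2 - 112*t - 60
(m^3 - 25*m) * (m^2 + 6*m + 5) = m^5 + 6*m^4 - 20*m^3 - 150*m^2 - 125*m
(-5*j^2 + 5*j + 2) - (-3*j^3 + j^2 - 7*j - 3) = 3*j^3 - 6*j^2 + 12*j + 5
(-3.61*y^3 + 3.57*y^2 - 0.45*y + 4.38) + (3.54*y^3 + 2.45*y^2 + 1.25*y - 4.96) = -0.0699999999999998*y^3 + 6.02*y^2 + 0.8*y - 0.58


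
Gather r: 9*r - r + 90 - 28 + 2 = 8*r + 64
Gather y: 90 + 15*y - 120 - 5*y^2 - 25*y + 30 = -5*y^2 - 10*y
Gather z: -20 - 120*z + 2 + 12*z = -108*z - 18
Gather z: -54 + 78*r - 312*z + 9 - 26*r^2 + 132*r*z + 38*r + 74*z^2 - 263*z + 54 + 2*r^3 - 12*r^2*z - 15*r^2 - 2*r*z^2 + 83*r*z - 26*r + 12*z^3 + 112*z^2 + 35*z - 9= 2*r^3 - 41*r^2 + 90*r + 12*z^3 + z^2*(186 - 2*r) + z*(-12*r^2 + 215*r - 540)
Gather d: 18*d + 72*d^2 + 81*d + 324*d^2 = 396*d^2 + 99*d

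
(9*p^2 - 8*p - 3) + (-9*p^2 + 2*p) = -6*p - 3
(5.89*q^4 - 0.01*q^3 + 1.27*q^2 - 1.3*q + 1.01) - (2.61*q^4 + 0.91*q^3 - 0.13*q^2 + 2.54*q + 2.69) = 3.28*q^4 - 0.92*q^3 + 1.4*q^2 - 3.84*q - 1.68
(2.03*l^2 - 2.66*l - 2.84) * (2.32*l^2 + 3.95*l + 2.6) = 4.7096*l^4 + 1.8473*l^3 - 11.8178*l^2 - 18.134*l - 7.384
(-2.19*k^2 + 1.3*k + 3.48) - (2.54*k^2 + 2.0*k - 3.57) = -4.73*k^2 - 0.7*k + 7.05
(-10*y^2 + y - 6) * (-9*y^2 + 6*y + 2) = 90*y^4 - 69*y^3 + 40*y^2 - 34*y - 12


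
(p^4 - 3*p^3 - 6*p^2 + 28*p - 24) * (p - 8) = p^5 - 11*p^4 + 18*p^3 + 76*p^2 - 248*p + 192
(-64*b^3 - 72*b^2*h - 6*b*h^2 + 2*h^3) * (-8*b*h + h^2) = 512*b^4*h + 512*b^3*h^2 - 24*b^2*h^3 - 22*b*h^4 + 2*h^5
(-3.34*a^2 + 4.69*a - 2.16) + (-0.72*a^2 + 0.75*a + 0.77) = -4.06*a^2 + 5.44*a - 1.39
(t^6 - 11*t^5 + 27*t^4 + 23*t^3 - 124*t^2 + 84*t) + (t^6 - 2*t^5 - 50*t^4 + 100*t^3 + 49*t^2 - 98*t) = 2*t^6 - 13*t^5 - 23*t^4 + 123*t^3 - 75*t^2 - 14*t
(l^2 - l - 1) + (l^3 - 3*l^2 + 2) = l^3 - 2*l^2 - l + 1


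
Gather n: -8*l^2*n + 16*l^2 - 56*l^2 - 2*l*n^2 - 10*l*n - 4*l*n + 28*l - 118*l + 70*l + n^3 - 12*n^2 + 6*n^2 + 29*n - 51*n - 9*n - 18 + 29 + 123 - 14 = -40*l^2 - 20*l + n^3 + n^2*(-2*l - 6) + n*(-8*l^2 - 14*l - 31) + 120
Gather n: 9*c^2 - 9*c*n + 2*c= 9*c^2 - 9*c*n + 2*c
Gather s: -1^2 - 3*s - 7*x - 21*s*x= s*(-21*x - 3) - 7*x - 1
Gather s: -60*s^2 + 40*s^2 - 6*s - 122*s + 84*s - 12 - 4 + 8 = -20*s^2 - 44*s - 8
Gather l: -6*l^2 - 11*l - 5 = -6*l^2 - 11*l - 5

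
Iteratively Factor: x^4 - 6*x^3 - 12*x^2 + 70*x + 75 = (x - 5)*(x^3 - x^2 - 17*x - 15) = (x - 5)^2*(x^2 + 4*x + 3) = (x - 5)^2*(x + 1)*(x + 3)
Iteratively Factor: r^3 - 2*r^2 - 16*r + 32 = (r - 4)*(r^2 + 2*r - 8) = (r - 4)*(r - 2)*(r + 4)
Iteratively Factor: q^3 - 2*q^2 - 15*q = (q)*(q^2 - 2*q - 15) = q*(q - 5)*(q + 3)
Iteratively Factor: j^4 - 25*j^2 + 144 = (j + 4)*(j^3 - 4*j^2 - 9*j + 36) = (j - 3)*(j + 4)*(j^2 - j - 12) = (j - 4)*(j - 3)*(j + 4)*(j + 3)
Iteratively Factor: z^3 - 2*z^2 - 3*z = (z - 3)*(z^2 + z) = z*(z - 3)*(z + 1)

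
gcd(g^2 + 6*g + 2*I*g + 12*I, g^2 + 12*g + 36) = g + 6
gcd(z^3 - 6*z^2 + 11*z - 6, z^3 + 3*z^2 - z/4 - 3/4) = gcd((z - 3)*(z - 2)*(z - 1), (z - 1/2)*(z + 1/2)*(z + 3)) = 1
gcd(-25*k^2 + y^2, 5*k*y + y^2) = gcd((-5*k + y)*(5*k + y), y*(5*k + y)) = 5*k + y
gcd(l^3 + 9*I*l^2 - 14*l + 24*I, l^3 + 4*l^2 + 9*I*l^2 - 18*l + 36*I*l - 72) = l + 6*I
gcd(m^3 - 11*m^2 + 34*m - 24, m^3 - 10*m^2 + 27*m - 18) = m^2 - 7*m + 6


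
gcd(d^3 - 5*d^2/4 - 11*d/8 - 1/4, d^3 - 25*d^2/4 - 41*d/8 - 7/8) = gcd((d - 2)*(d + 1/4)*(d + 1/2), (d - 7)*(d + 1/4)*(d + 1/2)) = d^2 + 3*d/4 + 1/8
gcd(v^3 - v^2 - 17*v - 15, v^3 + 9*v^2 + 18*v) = v + 3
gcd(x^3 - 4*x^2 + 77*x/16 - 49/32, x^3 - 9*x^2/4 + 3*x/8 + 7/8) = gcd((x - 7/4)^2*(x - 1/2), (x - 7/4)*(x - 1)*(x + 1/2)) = x - 7/4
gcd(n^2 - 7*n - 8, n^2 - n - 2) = n + 1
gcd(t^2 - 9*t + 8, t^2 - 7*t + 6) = t - 1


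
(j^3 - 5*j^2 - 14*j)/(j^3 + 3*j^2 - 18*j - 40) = j*(j - 7)/(j^2 + j - 20)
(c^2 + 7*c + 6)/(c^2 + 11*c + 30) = (c + 1)/(c + 5)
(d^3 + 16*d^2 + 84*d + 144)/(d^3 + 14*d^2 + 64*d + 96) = (d + 6)/(d + 4)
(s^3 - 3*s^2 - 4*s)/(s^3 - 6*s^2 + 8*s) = (s + 1)/(s - 2)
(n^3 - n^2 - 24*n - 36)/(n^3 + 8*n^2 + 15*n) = (n^2 - 4*n - 12)/(n*(n + 5))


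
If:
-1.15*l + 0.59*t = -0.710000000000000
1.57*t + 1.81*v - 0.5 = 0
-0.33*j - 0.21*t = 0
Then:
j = 0.73364215402432*v - 0.202663578459757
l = 0.780780947106065 - 0.591470506784824*v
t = 0.318471337579618 - 1.15286624203822*v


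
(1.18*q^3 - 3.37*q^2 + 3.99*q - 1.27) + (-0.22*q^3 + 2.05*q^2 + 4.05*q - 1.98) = 0.96*q^3 - 1.32*q^2 + 8.04*q - 3.25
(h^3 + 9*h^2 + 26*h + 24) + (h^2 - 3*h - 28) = h^3 + 10*h^2 + 23*h - 4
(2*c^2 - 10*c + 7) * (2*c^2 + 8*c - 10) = 4*c^4 - 4*c^3 - 86*c^2 + 156*c - 70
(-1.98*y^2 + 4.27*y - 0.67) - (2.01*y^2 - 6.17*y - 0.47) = -3.99*y^2 + 10.44*y - 0.2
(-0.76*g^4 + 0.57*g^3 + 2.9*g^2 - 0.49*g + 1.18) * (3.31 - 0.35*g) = 0.266*g^5 - 2.7151*g^4 + 0.8717*g^3 + 9.7705*g^2 - 2.0349*g + 3.9058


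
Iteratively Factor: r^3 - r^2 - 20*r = (r)*(r^2 - r - 20) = r*(r + 4)*(r - 5)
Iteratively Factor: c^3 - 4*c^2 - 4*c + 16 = (c - 2)*(c^2 - 2*c - 8) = (c - 4)*(c - 2)*(c + 2)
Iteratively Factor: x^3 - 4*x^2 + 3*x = (x - 1)*(x^2 - 3*x) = (x - 3)*(x - 1)*(x)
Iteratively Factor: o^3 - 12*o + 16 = (o + 4)*(o^2 - 4*o + 4) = (o - 2)*(o + 4)*(o - 2)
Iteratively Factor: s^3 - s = (s)*(s^2 - 1) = s*(s + 1)*(s - 1)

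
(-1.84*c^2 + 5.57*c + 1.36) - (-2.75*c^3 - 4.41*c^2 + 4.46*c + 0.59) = 2.75*c^3 + 2.57*c^2 + 1.11*c + 0.77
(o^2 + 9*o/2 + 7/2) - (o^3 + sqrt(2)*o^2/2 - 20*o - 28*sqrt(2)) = -o^3 - sqrt(2)*o^2/2 + o^2 + 49*o/2 + 7/2 + 28*sqrt(2)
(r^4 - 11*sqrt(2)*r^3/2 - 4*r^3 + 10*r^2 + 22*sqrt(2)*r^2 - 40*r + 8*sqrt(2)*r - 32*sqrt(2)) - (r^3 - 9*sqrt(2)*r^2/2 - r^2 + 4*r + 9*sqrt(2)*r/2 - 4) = r^4 - 11*sqrt(2)*r^3/2 - 5*r^3 + 11*r^2 + 53*sqrt(2)*r^2/2 - 44*r + 7*sqrt(2)*r/2 - 32*sqrt(2) + 4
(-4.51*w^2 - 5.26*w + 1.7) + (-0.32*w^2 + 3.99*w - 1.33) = -4.83*w^2 - 1.27*w + 0.37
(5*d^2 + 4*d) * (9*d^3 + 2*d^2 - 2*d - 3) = 45*d^5 + 46*d^4 - 2*d^3 - 23*d^2 - 12*d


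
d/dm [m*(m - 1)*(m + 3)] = 3*m^2 + 4*m - 3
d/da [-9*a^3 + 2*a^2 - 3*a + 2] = -27*a^2 + 4*a - 3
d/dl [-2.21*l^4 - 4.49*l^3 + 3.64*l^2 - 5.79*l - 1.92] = -8.84*l^3 - 13.47*l^2 + 7.28*l - 5.79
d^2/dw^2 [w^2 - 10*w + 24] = 2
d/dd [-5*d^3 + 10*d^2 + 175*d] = -15*d^2 + 20*d + 175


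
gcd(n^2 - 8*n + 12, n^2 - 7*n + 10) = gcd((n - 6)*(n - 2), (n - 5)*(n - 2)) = n - 2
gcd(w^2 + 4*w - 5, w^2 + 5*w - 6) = w - 1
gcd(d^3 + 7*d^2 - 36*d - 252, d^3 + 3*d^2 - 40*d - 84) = d^2 + d - 42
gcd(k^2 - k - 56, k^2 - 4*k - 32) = k - 8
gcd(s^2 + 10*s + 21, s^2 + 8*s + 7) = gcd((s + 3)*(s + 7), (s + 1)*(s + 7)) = s + 7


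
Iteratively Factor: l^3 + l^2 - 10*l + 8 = (l - 2)*(l^2 + 3*l - 4) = (l - 2)*(l - 1)*(l + 4)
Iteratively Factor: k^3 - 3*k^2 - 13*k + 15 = (k + 3)*(k^2 - 6*k + 5) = (k - 5)*(k + 3)*(k - 1)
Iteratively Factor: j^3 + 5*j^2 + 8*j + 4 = (j + 2)*(j^2 + 3*j + 2) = (j + 2)^2*(j + 1)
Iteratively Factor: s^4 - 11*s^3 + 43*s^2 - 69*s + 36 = (s - 1)*(s^3 - 10*s^2 + 33*s - 36) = (s - 3)*(s - 1)*(s^2 - 7*s + 12) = (s - 3)^2*(s - 1)*(s - 4)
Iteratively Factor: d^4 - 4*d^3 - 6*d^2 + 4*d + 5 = (d + 1)*(d^3 - 5*d^2 - d + 5) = (d - 1)*(d + 1)*(d^2 - 4*d - 5) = (d - 1)*(d + 1)^2*(d - 5)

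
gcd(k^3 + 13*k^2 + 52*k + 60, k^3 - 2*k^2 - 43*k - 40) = k + 5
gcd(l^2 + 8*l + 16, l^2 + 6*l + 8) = l + 4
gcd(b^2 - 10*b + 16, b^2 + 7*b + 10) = 1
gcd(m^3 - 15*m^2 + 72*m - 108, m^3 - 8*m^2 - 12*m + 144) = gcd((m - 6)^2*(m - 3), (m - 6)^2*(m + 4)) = m^2 - 12*m + 36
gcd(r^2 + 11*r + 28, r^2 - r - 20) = r + 4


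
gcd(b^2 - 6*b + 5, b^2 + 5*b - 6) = b - 1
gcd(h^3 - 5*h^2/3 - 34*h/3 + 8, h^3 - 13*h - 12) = h^2 - h - 12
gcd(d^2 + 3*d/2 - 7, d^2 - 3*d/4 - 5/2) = d - 2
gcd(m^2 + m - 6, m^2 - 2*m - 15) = m + 3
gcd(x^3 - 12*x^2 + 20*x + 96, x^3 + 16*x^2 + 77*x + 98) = x + 2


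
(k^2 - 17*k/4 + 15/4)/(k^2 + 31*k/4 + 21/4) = (4*k^2 - 17*k + 15)/(4*k^2 + 31*k + 21)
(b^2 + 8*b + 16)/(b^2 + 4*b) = (b + 4)/b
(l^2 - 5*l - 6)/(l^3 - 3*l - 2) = (l - 6)/(l^2 - l - 2)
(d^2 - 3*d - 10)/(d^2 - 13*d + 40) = (d + 2)/(d - 8)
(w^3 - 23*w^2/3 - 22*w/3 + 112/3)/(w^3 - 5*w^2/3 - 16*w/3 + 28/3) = (w - 8)/(w - 2)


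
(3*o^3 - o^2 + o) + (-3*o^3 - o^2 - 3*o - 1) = -2*o^2 - 2*o - 1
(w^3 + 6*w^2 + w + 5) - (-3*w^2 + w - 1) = w^3 + 9*w^2 + 6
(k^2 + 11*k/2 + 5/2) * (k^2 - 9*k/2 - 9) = k^4 + k^3 - 125*k^2/4 - 243*k/4 - 45/2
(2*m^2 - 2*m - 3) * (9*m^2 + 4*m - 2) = 18*m^4 - 10*m^3 - 39*m^2 - 8*m + 6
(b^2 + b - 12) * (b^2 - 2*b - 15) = b^4 - b^3 - 29*b^2 + 9*b + 180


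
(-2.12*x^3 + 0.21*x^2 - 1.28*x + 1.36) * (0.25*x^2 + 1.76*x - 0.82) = -0.53*x^5 - 3.6787*x^4 + 1.788*x^3 - 2.085*x^2 + 3.4432*x - 1.1152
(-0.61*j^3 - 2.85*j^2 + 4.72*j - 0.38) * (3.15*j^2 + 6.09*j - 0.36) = -1.9215*j^5 - 12.6924*j^4 - 2.2689*j^3 + 28.5738*j^2 - 4.0134*j + 0.1368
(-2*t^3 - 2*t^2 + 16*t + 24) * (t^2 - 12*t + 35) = -2*t^5 + 22*t^4 - 30*t^3 - 238*t^2 + 272*t + 840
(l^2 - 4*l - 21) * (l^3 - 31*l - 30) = l^5 - 4*l^4 - 52*l^3 + 94*l^2 + 771*l + 630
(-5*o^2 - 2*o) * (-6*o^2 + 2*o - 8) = 30*o^4 + 2*o^3 + 36*o^2 + 16*o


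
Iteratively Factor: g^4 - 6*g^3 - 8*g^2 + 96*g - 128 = (g - 2)*(g^3 - 4*g^2 - 16*g + 64) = (g - 4)*(g - 2)*(g^2 - 16) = (g - 4)*(g - 2)*(g + 4)*(g - 4)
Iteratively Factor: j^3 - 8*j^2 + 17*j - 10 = (j - 5)*(j^2 - 3*j + 2) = (j - 5)*(j - 1)*(j - 2)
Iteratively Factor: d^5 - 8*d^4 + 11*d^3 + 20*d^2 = (d - 5)*(d^4 - 3*d^3 - 4*d^2) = d*(d - 5)*(d^3 - 3*d^2 - 4*d) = d*(d - 5)*(d + 1)*(d^2 - 4*d) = d^2*(d - 5)*(d + 1)*(d - 4)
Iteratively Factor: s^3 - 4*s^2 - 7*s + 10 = (s - 5)*(s^2 + s - 2) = (s - 5)*(s - 1)*(s + 2)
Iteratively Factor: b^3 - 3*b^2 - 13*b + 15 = (b - 5)*(b^2 + 2*b - 3) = (b - 5)*(b + 3)*(b - 1)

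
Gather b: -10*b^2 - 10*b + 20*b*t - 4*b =-10*b^2 + b*(20*t - 14)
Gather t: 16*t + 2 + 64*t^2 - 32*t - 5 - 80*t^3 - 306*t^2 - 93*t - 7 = -80*t^3 - 242*t^2 - 109*t - 10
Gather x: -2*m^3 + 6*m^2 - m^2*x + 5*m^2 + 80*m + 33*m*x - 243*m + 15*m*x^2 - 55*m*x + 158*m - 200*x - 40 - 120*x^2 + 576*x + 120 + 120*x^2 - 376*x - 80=-2*m^3 + 11*m^2 + 15*m*x^2 - 5*m + x*(-m^2 - 22*m)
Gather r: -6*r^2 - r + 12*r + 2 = -6*r^2 + 11*r + 2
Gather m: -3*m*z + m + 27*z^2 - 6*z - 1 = m*(1 - 3*z) + 27*z^2 - 6*z - 1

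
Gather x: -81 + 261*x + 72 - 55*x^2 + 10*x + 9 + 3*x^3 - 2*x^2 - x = 3*x^3 - 57*x^2 + 270*x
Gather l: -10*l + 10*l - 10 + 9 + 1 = 0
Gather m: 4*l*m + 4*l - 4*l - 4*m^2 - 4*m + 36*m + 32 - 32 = -4*m^2 + m*(4*l + 32)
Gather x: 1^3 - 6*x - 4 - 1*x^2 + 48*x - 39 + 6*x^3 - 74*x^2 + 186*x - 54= 6*x^3 - 75*x^2 + 228*x - 96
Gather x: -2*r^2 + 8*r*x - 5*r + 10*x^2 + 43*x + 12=-2*r^2 - 5*r + 10*x^2 + x*(8*r + 43) + 12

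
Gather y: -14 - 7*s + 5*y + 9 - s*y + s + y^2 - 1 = -6*s + y^2 + y*(5 - s) - 6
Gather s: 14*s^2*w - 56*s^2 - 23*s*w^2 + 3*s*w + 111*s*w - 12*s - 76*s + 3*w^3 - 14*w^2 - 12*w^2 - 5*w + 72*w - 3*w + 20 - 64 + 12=s^2*(14*w - 56) + s*(-23*w^2 + 114*w - 88) + 3*w^3 - 26*w^2 + 64*w - 32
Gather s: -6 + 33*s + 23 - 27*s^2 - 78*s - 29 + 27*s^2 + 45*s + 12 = 0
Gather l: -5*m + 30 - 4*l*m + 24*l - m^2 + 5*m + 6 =l*(24 - 4*m) - m^2 + 36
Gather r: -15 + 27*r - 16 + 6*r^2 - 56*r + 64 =6*r^2 - 29*r + 33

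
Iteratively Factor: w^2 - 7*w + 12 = (w - 4)*(w - 3)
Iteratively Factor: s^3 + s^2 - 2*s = (s + 2)*(s^2 - s) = s*(s + 2)*(s - 1)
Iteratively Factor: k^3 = (k)*(k^2) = k^2*(k)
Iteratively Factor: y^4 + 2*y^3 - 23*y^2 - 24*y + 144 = (y + 4)*(y^3 - 2*y^2 - 15*y + 36) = (y - 3)*(y + 4)*(y^2 + y - 12) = (y - 3)^2*(y + 4)*(y + 4)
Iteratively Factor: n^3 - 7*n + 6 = (n - 2)*(n^2 + 2*n - 3) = (n - 2)*(n - 1)*(n + 3)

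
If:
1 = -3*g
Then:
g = -1/3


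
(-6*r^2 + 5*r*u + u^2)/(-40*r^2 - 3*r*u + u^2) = (6*r^2 - 5*r*u - u^2)/(40*r^2 + 3*r*u - u^2)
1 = 1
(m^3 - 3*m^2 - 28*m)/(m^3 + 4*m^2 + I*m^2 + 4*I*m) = (m - 7)/(m + I)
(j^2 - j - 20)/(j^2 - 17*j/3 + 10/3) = 3*(j + 4)/(3*j - 2)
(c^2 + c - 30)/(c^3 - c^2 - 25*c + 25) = (c + 6)/(c^2 + 4*c - 5)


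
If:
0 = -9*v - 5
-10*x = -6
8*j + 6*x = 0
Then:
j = -9/20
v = -5/9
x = 3/5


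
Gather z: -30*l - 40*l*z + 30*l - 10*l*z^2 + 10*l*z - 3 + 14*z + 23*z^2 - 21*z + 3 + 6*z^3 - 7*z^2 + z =6*z^3 + z^2*(16 - 10*l) + z*(-30*l - 6)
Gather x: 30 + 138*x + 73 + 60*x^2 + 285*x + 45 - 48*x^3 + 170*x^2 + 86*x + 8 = -48*x^3 + 230*x^2 + 509*x + 156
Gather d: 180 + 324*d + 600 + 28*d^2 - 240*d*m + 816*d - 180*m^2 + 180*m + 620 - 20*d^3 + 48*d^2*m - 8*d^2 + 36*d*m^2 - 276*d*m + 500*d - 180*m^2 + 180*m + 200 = -20*d^3 + d^2*(48*m + 20) + d*(36*m^2 - 516*m + 1640) - 360*m^2 + 360*m + 1600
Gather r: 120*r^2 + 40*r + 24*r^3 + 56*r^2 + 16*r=24*r^3 + 176*r^2 + 56*r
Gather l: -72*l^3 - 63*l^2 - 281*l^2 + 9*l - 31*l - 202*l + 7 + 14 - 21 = -72*l^3 - 344*l^2 - 224*l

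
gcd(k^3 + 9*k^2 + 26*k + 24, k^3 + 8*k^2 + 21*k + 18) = k^2 + 5*k + 6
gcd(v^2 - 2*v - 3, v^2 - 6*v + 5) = 1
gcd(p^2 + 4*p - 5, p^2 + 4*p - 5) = p^2 + 4*p - 5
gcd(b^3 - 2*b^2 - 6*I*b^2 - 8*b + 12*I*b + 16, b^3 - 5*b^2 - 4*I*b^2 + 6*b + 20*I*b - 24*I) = b^2 + b*(-2 - 4*I) + 8*I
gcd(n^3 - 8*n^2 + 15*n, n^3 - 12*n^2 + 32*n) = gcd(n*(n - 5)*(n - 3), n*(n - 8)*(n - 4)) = n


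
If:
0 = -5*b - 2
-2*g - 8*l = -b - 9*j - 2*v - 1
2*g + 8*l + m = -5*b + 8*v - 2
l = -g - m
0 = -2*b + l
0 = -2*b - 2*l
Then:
No Solution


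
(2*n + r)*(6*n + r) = 12*n^2 + 8*n*r + r^2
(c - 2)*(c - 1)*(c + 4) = c^3 + c^2 - 10*c + 8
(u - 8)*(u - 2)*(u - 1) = u^3 - 11*u^2 + 26*u - 16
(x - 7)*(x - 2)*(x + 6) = x^3 - 3*x^2 - 40*x + 84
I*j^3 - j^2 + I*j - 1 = (j + I)^2*(I*j + 1)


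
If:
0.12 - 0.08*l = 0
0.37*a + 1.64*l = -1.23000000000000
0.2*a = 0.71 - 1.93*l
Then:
No Solution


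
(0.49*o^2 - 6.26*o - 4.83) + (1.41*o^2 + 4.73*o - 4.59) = 1.9*o^2 - 1.53*o - 9.42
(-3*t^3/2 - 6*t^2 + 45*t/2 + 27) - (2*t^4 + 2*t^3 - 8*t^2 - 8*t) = -2*t^4 - 7*t^3/2 + 2*t^2 + 61*t/2 + 27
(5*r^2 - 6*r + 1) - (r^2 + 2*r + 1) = 4*r^2 - 8*r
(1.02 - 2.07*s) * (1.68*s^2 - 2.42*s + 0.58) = -3.4776*s^3 + 6.723*s^2 - 3.669*s + 0.5916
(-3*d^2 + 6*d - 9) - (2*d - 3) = -3*d^2 + 4*d - 6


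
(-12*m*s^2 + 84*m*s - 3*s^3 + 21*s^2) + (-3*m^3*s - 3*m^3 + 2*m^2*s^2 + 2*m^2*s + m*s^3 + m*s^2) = -3*m^3*s - 3*m^3 + 2*m^2*s^2 + 2*m^2*s + m*s^3 - 11*m*s^2 + 84*m*s - 3*s^3 + 21*s^2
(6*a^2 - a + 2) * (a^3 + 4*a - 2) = 6*a^5 - a^4 + 26*a^3 - 16*a^2 + 10*a - 4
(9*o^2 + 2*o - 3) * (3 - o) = -9*o^3 + 25*o^2 + 9*o - 9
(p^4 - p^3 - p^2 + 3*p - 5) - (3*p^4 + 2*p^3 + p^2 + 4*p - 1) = -2*p^4 - 3*p^3 - 2*p^2 - p - 4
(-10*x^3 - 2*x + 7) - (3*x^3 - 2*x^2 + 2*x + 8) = -13*x^3 + 2*x^2 - 4*x - 1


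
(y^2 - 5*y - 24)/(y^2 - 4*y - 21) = (y - 8)/(y - 7)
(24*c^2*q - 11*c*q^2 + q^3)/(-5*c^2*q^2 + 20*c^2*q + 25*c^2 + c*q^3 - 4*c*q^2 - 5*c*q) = q*(-24*c^2 + 11*c*q - q^2)/(c*(5*c*q^2 - 20*c*q - 25*c - q^3 + 4*q^2 + 5*q))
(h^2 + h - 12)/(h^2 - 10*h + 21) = (h + 4)/(h - 7)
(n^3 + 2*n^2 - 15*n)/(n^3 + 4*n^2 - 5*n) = (n - 3)/(n - 1)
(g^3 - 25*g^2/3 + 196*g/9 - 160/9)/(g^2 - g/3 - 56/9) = (3*g^2 - 17*g + 20)/(3*g + 7)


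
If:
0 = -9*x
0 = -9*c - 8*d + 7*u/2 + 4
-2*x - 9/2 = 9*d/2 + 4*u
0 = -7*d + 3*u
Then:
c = 655/1494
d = -27/83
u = -63/83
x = 0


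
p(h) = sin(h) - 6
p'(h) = cos(h)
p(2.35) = -5.29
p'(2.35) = -0.70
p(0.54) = -5.49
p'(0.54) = 0.86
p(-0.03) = -6.03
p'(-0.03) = 1.00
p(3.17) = -6.03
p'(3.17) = -1.00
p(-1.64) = -7.00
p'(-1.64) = -0.07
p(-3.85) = -5.35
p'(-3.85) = -0.76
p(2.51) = -5.41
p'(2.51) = -0.81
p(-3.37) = -5.77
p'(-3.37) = -0.97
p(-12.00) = -5.46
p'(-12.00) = 0.84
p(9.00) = -5.59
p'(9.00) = -0.91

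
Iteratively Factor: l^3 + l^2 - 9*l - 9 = (l - 3)*(l^2 + 4*l + 3) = (l - 3)*(l + 3)*(l + 1)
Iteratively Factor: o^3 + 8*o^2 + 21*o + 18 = (o + 3)*(o^2 + 5*o + 6) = (o + 2)*(o + 3)*(o + 3)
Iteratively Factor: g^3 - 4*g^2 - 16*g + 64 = (g - 4)*(g^2 - 16) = (g - 4)*(g + 4)*(g - 4)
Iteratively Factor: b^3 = (b)*(b^2) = b^2*(b)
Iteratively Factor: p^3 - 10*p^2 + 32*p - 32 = (p - 4)*(p^2 - 6*p + 8) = (p - 4)*(p - 2)*(p - 4)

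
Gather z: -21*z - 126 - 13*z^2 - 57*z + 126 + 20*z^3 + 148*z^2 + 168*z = 20*z^3 + 135*z^2 + 90*z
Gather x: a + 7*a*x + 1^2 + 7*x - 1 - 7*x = 7*a*x + a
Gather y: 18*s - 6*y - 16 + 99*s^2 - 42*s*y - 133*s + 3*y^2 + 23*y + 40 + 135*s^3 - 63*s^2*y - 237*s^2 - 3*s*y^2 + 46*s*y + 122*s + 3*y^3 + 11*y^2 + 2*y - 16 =135*s^3 - 138*s^2 + 7*s + 3*y^3 + y^2*(14 - 3*s) + y*(-63*s^2 + 4*s + 19) + 8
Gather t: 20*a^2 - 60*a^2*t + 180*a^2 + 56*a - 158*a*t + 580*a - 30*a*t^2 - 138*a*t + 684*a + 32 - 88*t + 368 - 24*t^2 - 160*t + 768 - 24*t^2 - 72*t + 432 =200*a^2 + 1320*a + t^2*(-30*a - 48) + t*(-60*a^2 - 296*a - 320) + 1600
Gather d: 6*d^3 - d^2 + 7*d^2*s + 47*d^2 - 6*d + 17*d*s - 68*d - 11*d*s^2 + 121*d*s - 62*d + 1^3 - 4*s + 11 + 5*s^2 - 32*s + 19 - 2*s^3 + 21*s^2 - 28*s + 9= 6*d^3 + d^2*(7*s + 46) + d*(-11*s^2 + 138*s - 136) - 2*s^3 + 26*s^2 - 64*s + 40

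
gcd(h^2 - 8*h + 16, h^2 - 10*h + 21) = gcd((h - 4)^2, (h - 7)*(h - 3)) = 1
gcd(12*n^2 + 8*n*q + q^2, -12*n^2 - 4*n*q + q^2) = 2*n + q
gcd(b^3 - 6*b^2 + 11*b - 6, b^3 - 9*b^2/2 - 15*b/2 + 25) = b - 2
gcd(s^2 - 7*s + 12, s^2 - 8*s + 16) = s - 4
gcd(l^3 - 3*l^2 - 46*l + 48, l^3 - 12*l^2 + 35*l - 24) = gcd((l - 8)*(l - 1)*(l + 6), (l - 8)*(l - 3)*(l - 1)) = l^2 - 9*l + 8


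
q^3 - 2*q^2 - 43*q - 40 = (q - 8)*(q + 1)*(q + 5)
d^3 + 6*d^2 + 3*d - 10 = (d - 1)*(d + 2)*(d + 5)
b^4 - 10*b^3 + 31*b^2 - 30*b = b*(b - 5)*(b - 3)*(b - 2)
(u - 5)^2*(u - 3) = u^3 - 13*u^2 + 55*u - 75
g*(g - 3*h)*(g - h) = g^3 - 4*g^2*h + 3*g*h^2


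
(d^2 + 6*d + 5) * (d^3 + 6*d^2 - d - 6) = d^5 + 12*d^4 + 40*d^3 + 18*d^2 - 41*d - 30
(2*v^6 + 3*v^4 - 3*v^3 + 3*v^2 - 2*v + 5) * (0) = 0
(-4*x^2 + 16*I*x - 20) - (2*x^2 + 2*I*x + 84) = -6*x^2 + 14*I*x - 104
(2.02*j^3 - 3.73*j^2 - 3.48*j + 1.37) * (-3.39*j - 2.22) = -6.8478*j^4 + 8.1603*j^3 + 20.0778*j^2 + 3.0813*j - 3.0414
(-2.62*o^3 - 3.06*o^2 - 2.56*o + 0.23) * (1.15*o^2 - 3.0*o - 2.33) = -3.013*o^5 + 4.341*o^4 + 12.3406*o^3 + 15.0743*o^2 + 5.2748*o - 0.5359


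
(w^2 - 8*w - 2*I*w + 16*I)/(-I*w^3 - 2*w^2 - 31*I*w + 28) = (I*w^2 + w*(2 - 8*I) - 16)/(w^3 - 2*I*w^2 + 31*w + 28*I)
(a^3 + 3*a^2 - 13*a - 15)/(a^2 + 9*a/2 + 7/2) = 2*(a^2 + 2*a - 15)/(2*a + 7)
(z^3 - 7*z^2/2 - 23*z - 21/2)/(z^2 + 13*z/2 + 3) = (z^2 - 4*z - 21)/(z + 6)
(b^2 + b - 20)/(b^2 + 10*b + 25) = (b - 4)/(b + 5)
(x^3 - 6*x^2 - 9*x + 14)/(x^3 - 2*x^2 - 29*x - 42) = (x - 1)/(x + 3)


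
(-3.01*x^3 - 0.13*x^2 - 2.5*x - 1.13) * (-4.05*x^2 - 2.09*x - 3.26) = 12.1905*x^5 + 6.8174*x^4 + 20.2093*x^3 + 10.2253*x^2 + 10.5117*x + 3.6838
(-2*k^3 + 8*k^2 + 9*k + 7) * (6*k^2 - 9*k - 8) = -12*k^5 + 66*k^4 - 2*k^3 - 103*k^2 - 135*k - 56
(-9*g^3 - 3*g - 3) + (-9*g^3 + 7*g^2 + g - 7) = -18*g^3 + 7*g^2 - 2*g - 10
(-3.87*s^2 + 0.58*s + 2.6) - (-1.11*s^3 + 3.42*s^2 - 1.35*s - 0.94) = 1.11*s^3 - 7.29*s^2 + 1.93*s + 3.54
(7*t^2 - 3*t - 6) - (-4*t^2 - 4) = 11*t^2 - 3*t - 2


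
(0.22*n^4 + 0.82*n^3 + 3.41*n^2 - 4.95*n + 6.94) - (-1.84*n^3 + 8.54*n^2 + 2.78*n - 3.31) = 0.22*n^4 + 2.66*n^3 - 5.13*n^2 - 7.73*n + 10.25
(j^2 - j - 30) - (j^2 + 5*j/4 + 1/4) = -9*j/4 - 121/4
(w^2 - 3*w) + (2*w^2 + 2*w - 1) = 3*w^2 - w - 1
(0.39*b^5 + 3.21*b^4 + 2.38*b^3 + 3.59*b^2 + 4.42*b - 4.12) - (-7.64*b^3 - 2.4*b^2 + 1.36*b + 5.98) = 0.39*b^5 + 3.21*b^4 + 10.02*b^3 + 5.99*b^2 + 3.06*b - 10.1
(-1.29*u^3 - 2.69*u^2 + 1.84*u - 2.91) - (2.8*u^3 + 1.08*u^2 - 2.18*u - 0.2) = -4.09*u^3 - 3.77*u^2 + 4.02*u - 2.71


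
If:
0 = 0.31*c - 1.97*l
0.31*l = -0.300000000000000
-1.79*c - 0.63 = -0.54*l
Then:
No Solution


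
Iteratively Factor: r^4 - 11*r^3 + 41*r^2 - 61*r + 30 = (r - 1)*(r^3 - 10*r^2 + 31*r - 30) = (r - 2)*(r - 1)*(r^2 - 8*r + 15) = (r - 3)*(r - 2)*(r - 1)*(r - 5)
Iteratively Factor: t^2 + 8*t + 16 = (t + 4)*(t + 4)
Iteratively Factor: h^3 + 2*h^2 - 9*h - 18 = (h - 3)*(h^2 + 5*h + 6) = (h - 3)*(h + 3)*(h + 2)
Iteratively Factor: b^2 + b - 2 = (b + 2)*(b - 1)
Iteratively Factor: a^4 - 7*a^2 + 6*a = (a - 2)*(a^3 + 2*a^2 - 3*a) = a*(a - 2)*(a^2 + 2*a - 3) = a*(a - 2)*(a + 3)*(a - 1)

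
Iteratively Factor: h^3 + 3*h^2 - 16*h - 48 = (h + 4)*(h^2 - h - 12) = (h + 3)*(h + 4)*(h - 4)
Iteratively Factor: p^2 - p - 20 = (p - 5)*(p + 4)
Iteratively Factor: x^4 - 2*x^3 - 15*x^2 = (x - 5)*(x^3 + 3*x^2) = x*(x - 5)*(x^2 + 3*x) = x*(x - 5)*(x + 3)*(x)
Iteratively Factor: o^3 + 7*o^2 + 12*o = (o + 4)*(o^2 + 3*o) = (o + 3)*(o + 4)*(o)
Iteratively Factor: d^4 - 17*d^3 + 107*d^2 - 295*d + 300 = (d - 5)*(d^3 - 12*d^2 + 47*d - 60) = (d - 5)^2*(d^2 - 7*d + 12) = (d - 5)^2*(d - 3)*(d - 4)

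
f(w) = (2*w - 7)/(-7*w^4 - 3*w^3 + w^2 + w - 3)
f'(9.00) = 0.00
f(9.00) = 0.00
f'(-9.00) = 0.00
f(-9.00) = 0.00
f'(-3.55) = 0.01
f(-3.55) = 0.01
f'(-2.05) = 0.21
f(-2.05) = 0.11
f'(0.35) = -1.22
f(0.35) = 2.28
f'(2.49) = -0.02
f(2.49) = 0.01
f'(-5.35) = 0.00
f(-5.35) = 0.00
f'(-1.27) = 1.68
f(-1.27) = 0.65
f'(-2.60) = 0.07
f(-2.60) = 0.05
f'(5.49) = 0.00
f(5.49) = -0.00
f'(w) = (2*w - 7)*(28*w^3 + 9*w^2 - 2*w - 1)/(-7*w^4 - 3*w^3 + w^2 + w - 3)^2 + 2/(-7*w^4 - 3*w^3 + w^2 + w - 3) = (-14*w^4 - 6*w^3 + 2*w^2 + 2*w + (2*w - 7)*(28*w^3 + 9*w^2 - 2*w - 1) - 6)/(7*w^4 + 3*w^3 - w^2 - w + 3)^2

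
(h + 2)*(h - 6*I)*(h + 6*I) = h^3 + 2*h^2 + 36*h + 72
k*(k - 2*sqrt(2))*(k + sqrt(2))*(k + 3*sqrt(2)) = k^4 + 2*sqrt(2)*k^3 - 10*k^2 - 12*sqrt(2)*k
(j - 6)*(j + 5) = j^2 - j - 30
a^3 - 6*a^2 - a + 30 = (a - 5)*(a - 3)*(a + 2)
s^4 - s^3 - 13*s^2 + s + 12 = (s - 4)*(s - 1)*(s + 1)*(s + 3)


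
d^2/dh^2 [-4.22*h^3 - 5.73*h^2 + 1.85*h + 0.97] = -25.32*h - 11.46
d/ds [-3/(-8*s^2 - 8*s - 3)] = 24*(-2*s - 1)/(8*s^2 + 8*s + 3)^2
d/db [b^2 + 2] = 2*b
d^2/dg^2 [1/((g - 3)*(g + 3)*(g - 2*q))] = 2*((g - 3)^2*(g + 3)^2 + (g - 3)^2*(g + 3)*(g - 2*q) + (g - 3)^2*(g - 2*q)^2 + (g - 3)*(g + 3)^2*(g - 2*q) + (g - 3)*(g + 3)*(g - 2*q)^2 + (g + 3)^2*(g - 2*q)^2)/((g - 3)^3*(g + 3)^3*(g - 2*q)^3)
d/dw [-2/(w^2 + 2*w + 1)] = 4*(w + 1)/(w^2 + 2*w + 1)^2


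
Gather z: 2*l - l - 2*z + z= l - z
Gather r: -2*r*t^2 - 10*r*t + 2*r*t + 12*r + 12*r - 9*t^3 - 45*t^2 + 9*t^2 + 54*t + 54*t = r*(-2*t^2 - 8*t + 24) - 9*t^3 - 36*t^2 + 108*t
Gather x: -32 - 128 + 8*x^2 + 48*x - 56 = 8*x^2 + 48*x - 216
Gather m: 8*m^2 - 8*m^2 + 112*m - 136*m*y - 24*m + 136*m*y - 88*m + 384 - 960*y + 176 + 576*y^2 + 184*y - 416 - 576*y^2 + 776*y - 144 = 0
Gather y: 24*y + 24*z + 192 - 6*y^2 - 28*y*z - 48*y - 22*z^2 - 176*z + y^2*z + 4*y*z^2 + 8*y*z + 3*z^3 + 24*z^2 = y^2*(z - 6) + y*(4*z^2 - 20*z - 24) + 3*z^3 + 2*z^2 - 152*z + 192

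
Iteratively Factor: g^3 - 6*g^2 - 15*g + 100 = (g + 4)*(g^2 - 10*g + 25) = (g - 5)*(g + 4)*(g - 5)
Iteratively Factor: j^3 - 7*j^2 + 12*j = (j)*(j^2 - 7*j + 12) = j*(j - 4)*(j - 3)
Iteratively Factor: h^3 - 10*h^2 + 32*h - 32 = (h - 4)*(h^2 - 6*h + 8) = (h - 4)^2*(h - 2)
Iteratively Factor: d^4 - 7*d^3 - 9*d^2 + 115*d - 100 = (d - 5)*(d^3 - 2*d^2 - 19*d + 20) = (d - 5)*(d - 1)*(d^2 - d - 20) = (d - 5)^2*(d - 1)*(d + 4)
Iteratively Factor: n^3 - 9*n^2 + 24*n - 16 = (n - 4)*(n^2 - 5*n + 4) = (n - 4)*(n - 1)*(n - 4)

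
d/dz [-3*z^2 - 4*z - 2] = -6*z - 4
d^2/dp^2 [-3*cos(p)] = 3*cos(p)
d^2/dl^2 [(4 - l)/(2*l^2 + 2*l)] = (3*l*(l - 1)*(l + 1) - (l - 4)*(2*l + 1)^2)/(l^3*(l + 1)^3)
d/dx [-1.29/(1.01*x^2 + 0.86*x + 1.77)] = (2.6058*x + 1.1094)/(1.01*x^2 + 0.86*x + 1.77)^2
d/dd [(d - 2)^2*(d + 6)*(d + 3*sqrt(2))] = (d - 2)*((d - 2)*(d + 6) + (d - 2)*(d + 3*sqrt(2)) + 2*(d + 6)*(d + 3*sqrt(2)))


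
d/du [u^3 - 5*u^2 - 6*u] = 3*u^2 - 10*u - 6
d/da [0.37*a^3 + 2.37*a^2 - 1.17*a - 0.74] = 1.11*a^2 + 4.74*a - 1.17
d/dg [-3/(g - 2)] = 3/(g - 2)^2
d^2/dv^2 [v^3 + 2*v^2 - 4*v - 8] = 6*v + 4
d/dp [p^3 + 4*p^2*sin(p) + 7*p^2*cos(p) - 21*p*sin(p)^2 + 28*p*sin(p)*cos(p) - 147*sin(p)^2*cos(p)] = -7*p^2*sin(p) + 4*p^2*cos(p) + 3*p^2 + 8*p*sin(p) - 21*p*sin(2*p) + 14*p*cos(p) + 28*p*cos(2*p) + 147*sin(p)/4 + 14*sin(2*p) - 441*sin(3*p)/4 + 21*cos(2*p)/2 - 21/2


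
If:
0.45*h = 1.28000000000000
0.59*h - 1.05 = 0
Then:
No Solution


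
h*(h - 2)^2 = h^3 - 4*h^2 + 4*h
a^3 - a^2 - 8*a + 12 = (a - 2)^2*(a + 3)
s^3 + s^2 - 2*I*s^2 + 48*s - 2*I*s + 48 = (s + 1)*(s - 8*I)*(s + 6*I)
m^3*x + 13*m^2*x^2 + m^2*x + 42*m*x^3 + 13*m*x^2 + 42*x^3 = (m + 6*x)*(m + 7*x)*(m*x + x)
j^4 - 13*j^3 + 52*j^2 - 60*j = j*(j - 6)*(j - 5)*(j - 2)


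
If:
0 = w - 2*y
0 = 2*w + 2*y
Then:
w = 0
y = 0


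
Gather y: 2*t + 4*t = 6*t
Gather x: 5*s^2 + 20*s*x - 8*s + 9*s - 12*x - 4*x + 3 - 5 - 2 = 5*s^2 + s + x*(20*s - 16) - 4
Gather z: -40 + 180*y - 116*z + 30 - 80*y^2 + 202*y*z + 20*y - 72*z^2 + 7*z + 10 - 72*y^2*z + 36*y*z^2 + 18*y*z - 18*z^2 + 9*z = -80*y^2 + 200*y + z^2*(36*y - 90) + z*(-72*y^2 + 220*y - 100)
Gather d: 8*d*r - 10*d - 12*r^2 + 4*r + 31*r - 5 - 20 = d*(8*r - 10) - 12*r^2 + 35*r - 25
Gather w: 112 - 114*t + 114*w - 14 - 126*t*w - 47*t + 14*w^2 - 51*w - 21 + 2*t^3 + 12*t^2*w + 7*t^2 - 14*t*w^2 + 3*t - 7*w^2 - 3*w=2*t^3 + 7*t^2 - 158*t + w^2*(7 - 14*t) + w*(12*t^2 - 126*t + 60) + 77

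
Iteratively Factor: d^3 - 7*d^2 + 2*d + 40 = (d + 2)*(d^2 - 9*d + 20) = (d - 4)*(d + 2)*(d - 5)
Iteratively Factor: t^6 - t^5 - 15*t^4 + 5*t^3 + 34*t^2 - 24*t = (t - 1)*(t^5 - 15*t^3 - 10*t^2 + 24*t) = (t - 1)^2*(t^4 + t^3 - 14*t^2 - 24*t) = (t - 4)*(t - 1)^2*(t^3 + 5*t^2 + 6*t) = (t - 4)*(t - 1)^2*(t + 2)*(t^2 + 3*t) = t*(t - 4)*(t - 1)^2*(t + 2)*(t + 3)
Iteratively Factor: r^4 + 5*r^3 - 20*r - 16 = (r + 1)*(r^3 + 4*r^2 - 4*r - 16) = (r - 2)*(r + 1)*(r^2 + 6*r + 8) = (r - 2)*(r + 1)*(r + 4)*(r + 2)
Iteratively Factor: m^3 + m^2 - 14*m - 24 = (m + 3)*(m^2 - 2*m - 8) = (m - 4)*(m + 3)*(m + 2)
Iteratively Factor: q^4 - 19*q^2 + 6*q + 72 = (q + 4)*(q^3 - 4*q^2 - 3*q + 18) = (q + 2)*(q + 4)*(q^2 - 6*q + 9) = (q - 3)*(q + 2)*(q + 4)*(q - 3)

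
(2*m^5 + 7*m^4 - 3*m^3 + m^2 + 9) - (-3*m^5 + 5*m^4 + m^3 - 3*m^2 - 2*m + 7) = 5*m^5 + 2*m^4 - 4*m^3 + 4*m^2 + 2*m + 2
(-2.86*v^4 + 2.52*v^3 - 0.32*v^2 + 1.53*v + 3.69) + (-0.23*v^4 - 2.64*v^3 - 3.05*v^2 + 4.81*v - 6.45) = -3.09*v^4 - 0.12*v^3 - 3.37*v^2 + 6.34*v - 2.76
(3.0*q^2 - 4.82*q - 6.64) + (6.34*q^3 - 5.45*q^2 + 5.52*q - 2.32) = 6.34*q^3 - 2.45*q^2 + 0.699999999999999*q - 8.96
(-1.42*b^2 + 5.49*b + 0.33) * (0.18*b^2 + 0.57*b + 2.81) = -0.2556*b^4 + 0.1788*b^3 - 0.8015*b^2 + 15.615*b + 0.9273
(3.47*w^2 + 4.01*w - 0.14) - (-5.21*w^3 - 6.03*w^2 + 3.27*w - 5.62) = 5.21*w^3 + 9.5*w^2 + 0.74*w + 5.48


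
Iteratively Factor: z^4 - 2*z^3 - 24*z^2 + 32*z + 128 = (z - 4)*(z^3 + 2*z^2 - 16*z - 32) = (z - 4)*(z + 4)*(z^2 - 2*z - 8) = (z - 4)^2*(z + 4)*(z + 2)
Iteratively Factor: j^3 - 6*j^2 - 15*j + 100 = (j + 4)*(j^2 - 10*j + 25) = (j - 5)*(j + 4)*(j - 5)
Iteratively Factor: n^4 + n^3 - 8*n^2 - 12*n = (n + 2)*(n^3 - n^2 - 6*n) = (n + 2)^2*(n^2 - 3*n) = (n - 3)*(n + 2)^2*(n)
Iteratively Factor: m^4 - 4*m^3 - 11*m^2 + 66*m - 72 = (m - 3)*(m^3 - m^2 - 14*m + 24) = (m - 3)*(m - 2)*(m^2 + m - 12) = (m - 3)*(m - 2)*(m + 4)*(m - 3)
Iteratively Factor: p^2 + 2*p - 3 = (p - 1)*(p + 3)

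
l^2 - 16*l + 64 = (l - 8)^2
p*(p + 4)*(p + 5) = p^3 + 9*p^2 + 20*p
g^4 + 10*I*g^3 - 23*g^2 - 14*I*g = g*(g + I)*(g + 2*I)*(g + 7*I)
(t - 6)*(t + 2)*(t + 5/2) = t^3 - 3*t^2/2 - 22*t - 30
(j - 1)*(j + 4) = j^2 + 3*j - 4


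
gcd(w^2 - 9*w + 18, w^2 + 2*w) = 1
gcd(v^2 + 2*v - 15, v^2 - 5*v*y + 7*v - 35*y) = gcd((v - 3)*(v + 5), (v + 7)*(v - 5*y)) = 1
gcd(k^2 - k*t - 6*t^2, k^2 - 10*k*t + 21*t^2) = -k + 3*t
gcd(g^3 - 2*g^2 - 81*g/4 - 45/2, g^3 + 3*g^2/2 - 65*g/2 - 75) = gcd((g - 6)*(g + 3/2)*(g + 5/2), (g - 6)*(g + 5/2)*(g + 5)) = g^2 - 7*g/2 - 15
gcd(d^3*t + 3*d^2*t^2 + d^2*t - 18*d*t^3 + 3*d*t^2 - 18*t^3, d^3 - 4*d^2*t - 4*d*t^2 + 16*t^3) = 1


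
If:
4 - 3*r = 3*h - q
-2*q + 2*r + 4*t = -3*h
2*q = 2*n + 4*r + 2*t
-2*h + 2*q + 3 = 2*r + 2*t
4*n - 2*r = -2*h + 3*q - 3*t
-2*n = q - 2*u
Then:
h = 8/19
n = -20/19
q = -107/38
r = -1/38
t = -65/38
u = -187/76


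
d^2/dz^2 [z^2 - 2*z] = 2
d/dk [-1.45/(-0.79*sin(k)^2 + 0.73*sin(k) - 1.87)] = (1.0585 - 2.291*sin(k))*cos(k)/(0.79*sin(k)^2 - 0.73*sin(k) + 1.87)^2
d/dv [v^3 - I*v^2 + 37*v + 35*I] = 3*v^2 - 2*I*v + 37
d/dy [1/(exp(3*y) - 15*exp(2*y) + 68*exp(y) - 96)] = (-3*exp(2*y) + 30*exp(y) - 68)*exp(y)/(exp(3*y) - 15*exp(2*y) + 68*exp(y) - 96)^2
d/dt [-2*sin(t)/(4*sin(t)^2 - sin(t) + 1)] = 2*(4*sin(t)^2 - 1)*cos(t)/(4*sin(t)^2 - sin(t) + 1)^2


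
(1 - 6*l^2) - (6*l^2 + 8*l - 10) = -12*l^2 - 8*l + 11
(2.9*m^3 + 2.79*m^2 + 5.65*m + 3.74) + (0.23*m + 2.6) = 2.9*m^3 + 2.79*m^2 + 5.88*m + 6.34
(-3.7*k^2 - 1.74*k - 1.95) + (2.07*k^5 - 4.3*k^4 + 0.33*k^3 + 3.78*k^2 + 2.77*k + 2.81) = 2.07*k^5 - 4.3*k^4 + 0.33*k^3 + 0.0799999999999996*k^2 + 1.03*k + 0.86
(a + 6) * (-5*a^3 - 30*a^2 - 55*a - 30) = -5*a^4 - 60*a^3 - 235*a^2 - 360*a - 180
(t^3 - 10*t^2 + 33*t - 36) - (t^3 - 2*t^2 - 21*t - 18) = -8*t^2 + 54*t - 18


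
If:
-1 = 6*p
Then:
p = -1/6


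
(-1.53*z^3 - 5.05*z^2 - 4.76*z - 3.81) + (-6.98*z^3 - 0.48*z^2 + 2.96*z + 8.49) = -8.51*z^3 - 5.53*z^2 - 1.8*z + 4.68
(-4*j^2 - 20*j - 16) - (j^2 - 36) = -5*j^2 - 20*j + 20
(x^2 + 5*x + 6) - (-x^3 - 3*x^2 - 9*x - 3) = x^3 + 4*x^2 + 14*x + 9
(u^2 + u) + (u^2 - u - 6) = 2*u^2 - 6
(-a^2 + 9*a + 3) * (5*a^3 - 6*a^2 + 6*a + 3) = -5*a^5 + 51*a^4 - 45*a^3 + 33*a^2 + 45*a + 9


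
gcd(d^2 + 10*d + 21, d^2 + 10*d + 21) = d^2 + 10*d + 21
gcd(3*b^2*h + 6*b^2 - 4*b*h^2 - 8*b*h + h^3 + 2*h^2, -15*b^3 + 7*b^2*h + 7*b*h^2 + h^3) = b - h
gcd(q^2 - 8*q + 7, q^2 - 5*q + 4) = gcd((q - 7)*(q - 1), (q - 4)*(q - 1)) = q - 1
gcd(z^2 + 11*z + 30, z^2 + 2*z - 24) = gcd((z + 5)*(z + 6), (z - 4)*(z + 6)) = z + 6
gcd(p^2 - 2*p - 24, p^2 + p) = 1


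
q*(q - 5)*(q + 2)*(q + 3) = q^4 - 19*q^2 - 30*q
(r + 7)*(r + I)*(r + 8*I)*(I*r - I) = I*r^4 - 9*r^3 + 6*I*r^3 - 54*r^2 - 15*I*r^2 + 63*r - 48*I*r + 56*I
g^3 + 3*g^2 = g^2*(g + 3)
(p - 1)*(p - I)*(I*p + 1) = I*p^3 + 2*p^2 - I*p^2 - 2*p - I*p + I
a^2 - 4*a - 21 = (a - 7)*(a + 3)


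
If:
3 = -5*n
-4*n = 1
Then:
No Solution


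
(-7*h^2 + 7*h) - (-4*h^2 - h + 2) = -3*h^2 + 8*h - 2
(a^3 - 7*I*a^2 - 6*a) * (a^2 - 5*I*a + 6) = a^5 - 12*I*a^4 - 35*a^3 - 12*I*a^2 - 36*a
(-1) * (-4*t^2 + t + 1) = 4*t^2 - t - 1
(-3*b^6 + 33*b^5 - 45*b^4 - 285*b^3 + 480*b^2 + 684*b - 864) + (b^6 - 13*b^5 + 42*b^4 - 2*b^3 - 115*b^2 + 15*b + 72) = -2*b^6 + 20*b^5 - 3*b^4 - 287*b^3 + 365*b^2 + 699*b - 792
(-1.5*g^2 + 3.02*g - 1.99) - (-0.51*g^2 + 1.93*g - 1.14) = -0.99*g^2 + 1.09*g - 0.85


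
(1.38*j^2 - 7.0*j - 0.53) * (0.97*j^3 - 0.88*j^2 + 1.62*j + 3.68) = 1.3386*j^5 - 8.0044*j^4 + 7.8815*j^3 - 5.7952*j^2 - 26.6186*j - 1.9504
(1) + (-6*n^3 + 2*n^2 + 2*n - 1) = -6*n^3 + 2*n^2 + 2*n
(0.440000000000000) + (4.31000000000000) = 4.75000000000000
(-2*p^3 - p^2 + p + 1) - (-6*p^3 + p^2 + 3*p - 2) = 4*p^3 - 2*p^2 - 2*p + 3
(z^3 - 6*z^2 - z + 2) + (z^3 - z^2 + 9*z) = 2*z^3 - 7*z^2 + 8*z + 2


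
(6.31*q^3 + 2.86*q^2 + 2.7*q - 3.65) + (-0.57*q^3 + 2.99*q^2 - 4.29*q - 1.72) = 5.74*q^3 + 5.85*q^2 - 1.59*q - 5.37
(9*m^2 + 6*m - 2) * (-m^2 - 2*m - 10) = -9*m^4 - 24*m^3 - 100*m^2 - 56*m + 20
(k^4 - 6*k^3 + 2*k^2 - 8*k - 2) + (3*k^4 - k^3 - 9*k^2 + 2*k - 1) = 4*k^4 - 7*k^3 - 7*k^2 - 6*k - 3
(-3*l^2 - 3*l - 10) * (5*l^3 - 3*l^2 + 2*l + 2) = -15*l^5 - 6*l^4 - 47*l^3 + 18*l^2 - 26*l - 20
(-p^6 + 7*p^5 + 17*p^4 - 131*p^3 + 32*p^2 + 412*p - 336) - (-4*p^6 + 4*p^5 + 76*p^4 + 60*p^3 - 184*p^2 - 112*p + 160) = 3*p^6 + 3*p^5 - 59*p^4 - 191*p^3 + 216*p^2 + 524*p - 496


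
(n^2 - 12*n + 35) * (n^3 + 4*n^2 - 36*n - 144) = n^5 - 8*n^4 - 49*n^3 + 428*n^2 + 468*n - 5040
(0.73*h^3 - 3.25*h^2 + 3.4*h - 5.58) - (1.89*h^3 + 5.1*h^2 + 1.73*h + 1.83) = -1.16*h^3 - 8.35*h^2 + 1.67*h - 7.41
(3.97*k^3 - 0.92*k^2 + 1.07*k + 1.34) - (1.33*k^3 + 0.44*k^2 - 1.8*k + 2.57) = 2.64*k^3 - 1.36*k^2 + 2.87*k - 1.23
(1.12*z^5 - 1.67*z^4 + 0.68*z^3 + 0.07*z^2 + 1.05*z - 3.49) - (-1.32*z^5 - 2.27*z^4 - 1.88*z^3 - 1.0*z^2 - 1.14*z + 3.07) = 2.44*z^5 + 0.6*z^4 + 2.56*z^3 + 1.07*z^2 + 2.19*z - 6.56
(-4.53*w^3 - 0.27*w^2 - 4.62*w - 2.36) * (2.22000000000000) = -10.0566*w^3 - 0.5994*w^2 - 10.2564*w - 5.2392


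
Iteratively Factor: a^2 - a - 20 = (a - 5)*(a + 4)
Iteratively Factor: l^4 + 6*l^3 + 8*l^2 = (l)*(l^3 + 6*l^2 + 8*l) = l^2*(l^2 + 6*l + 8) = l^2*(l + 2)*(l + 4)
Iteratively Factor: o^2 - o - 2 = (o - 2)*(o + 1)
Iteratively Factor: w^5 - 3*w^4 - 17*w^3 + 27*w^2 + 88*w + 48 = (w + 3)*(w^4 - 6*w^3 + w^2 + 24*w + 16) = (w - 4)*(w + 3)*(w^3 - 2*w^2 - 7*w - 4) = (w - 4)*(w + 1)*(w + 3)*(w^2 - 3*w - 4) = (w - 4)^2*(w + 1)*(w + 3)*(w + 1)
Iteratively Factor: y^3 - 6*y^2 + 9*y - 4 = (y - 4)*(y^2 - 2*y + 1) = (y - 4)*(y - 1)*(y - 1)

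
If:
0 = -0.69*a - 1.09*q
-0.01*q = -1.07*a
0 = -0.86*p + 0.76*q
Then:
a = 0.00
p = 0.00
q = 0.00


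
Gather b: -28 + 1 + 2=-25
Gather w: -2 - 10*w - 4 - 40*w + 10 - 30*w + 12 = 16 - 80*w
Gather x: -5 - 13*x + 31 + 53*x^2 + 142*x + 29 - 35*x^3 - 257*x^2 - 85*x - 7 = -35*x^3 - 204*x^2 + 44*x + 48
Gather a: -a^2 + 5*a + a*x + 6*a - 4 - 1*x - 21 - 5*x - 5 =-a^2 + a*(x + 11) - 6*x - 30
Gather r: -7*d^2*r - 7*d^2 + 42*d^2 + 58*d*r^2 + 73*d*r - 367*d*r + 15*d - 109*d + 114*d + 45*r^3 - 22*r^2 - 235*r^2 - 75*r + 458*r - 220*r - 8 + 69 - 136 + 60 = 35*d^2 + 20*d + 45*r^3 + r^2*(58*d - 257) + r*(-7*d^2 - 294*d + 163) - 15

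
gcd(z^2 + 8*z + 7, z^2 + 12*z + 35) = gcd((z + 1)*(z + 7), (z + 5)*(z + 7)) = z + 7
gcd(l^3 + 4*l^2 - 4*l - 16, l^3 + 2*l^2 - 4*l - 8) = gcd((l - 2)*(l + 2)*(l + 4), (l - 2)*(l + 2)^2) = l^2 - 4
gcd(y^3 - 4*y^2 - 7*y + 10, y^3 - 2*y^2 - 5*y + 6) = y^2 + y - 2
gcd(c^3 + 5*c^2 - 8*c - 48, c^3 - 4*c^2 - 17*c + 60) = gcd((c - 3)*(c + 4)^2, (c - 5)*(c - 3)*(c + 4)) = c^2 + c - 12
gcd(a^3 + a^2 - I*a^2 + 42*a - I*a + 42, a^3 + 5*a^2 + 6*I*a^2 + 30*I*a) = a + 6*I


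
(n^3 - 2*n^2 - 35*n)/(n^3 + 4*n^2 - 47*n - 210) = n/(n + 6)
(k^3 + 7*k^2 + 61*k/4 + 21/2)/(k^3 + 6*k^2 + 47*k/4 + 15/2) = (2*k + 7)/(2*k + 5)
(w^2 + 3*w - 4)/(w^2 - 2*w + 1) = (w + 4)/(w - 1)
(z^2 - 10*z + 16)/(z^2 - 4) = (z - 8)/(z + 2)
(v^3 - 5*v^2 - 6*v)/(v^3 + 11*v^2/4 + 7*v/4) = 4*(v - 6)/(4*v + 7)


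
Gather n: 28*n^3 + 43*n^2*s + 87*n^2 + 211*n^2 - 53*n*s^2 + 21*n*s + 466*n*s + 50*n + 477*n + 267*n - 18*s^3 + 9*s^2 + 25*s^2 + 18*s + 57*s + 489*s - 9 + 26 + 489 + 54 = 28*n^3 + n^2*(43*s + 298) + n*(-53*s^2 + 487*s + 794) - 18*s^3 + 34*s^2 + 564*s + 560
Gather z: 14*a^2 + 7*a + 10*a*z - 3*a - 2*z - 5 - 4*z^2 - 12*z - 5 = 14*a^2 + 4*a - 4*z^2 + z*(10*a - 14) - 10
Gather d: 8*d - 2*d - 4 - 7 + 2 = 6*d - 9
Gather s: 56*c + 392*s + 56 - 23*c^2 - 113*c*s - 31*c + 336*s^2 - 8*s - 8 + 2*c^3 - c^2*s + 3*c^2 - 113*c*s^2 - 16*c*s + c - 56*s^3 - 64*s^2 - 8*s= 2*c^3 - 20*c^2 + 26*c - 56*s^3 + s^2*(272 - 113*c) + s*(-c^2 - 129*c + 376) + 48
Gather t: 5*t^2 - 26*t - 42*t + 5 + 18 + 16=5*t^2 - 68*t + 39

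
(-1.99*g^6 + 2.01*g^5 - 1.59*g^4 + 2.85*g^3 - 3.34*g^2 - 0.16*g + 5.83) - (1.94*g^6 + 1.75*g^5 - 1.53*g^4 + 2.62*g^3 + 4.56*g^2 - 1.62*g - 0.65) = -3.93*g^6 + 0.26*g^5 - 0.0600000000000001*g^4 + 0.23*g^3 - 7.9*g^2 + 1.46*g + 6.48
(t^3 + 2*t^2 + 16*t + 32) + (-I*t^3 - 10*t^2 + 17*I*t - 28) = t^3 - I*t^3 - 8*t^2 + 16*t + 17*I*t + 4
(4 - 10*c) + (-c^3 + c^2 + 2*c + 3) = -c^3 + c^2 - 8*c + 7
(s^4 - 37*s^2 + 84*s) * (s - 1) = s^5 - s^4 - 37*s^3 + 121*s^2 - 84*s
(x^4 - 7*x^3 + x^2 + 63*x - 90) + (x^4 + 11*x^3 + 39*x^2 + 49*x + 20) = 2*x^4 + 4*x^3 + 40*x^2 + 112*x - 70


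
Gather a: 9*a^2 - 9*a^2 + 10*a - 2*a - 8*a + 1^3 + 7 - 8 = 0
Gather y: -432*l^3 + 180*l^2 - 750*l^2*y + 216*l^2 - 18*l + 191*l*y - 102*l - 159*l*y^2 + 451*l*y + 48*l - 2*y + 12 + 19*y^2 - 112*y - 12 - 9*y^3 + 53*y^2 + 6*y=-432*l^3 + 396*l^2 - 72*l - 9*y^3 + y^2*(72 - 159*l) + y*(-750*l^2 + 642*l - 108)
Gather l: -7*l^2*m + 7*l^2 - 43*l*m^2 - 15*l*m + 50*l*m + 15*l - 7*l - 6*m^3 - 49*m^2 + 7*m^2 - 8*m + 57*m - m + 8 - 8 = l^2*(7 - 7*m) + l*(-43*m^2 + 35*m + 8) - 6*m^3 - 42*m^2 + 48*m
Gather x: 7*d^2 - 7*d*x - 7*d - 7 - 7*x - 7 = 7*d^2 - 7*d + x*(-7*d - 7) - 14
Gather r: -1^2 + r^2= r^2 - 1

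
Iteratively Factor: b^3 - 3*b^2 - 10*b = (b)*(b^2 - 3*b - 10) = b*(b + 2)*(b - 5)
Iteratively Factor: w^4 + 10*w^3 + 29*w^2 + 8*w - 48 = (w + 4)*(w^3 + 6*w^2 + 5*w - 12) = (w + 3)*(w + 4)*(w^2 + 3*w - 4) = (w - 1)*(w + 3)*(w + 4)*(w + 4)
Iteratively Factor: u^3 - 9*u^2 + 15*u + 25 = (u - 5)*(u^2 - 4*u - 5) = (u - 5)^2*(u + 1)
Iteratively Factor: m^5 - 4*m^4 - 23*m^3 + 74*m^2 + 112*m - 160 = (m - 5)*(m^4 + m^3 - 18*m^2 - 16*m + 32) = (m - 5)*(m - 1)*(m^3 + 2*m^2 - 16*m - 32) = (m - 5)*(m - 4)*(m - 1)*(m^2 + 6*m + 8) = (m - 5)*(m - 4)*(m - 1)*(m + 4)*(m + 2)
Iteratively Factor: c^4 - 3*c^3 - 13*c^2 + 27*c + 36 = (c - 4)*(c^3 + c^2 - 9*c - 9) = (c - 4)*(c - 3)*(c^2 + 4*c + 3) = (c - 4)*(c - 3)*(c + 1)*(c + 3)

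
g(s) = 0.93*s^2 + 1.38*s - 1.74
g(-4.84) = 13.37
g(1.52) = 2.51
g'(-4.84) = -7.62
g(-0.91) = -2.23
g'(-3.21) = -4.59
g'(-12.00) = -20.94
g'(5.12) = 10.90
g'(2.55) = 6.12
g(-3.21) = 3.41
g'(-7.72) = -12.98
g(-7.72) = 43.03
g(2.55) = 7.83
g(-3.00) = 2.49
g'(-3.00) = -4.20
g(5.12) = 29.70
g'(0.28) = 1.90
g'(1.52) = 4.21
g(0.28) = -1.28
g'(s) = 1.86*s + 1.38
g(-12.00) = 115.62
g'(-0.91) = -0.31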